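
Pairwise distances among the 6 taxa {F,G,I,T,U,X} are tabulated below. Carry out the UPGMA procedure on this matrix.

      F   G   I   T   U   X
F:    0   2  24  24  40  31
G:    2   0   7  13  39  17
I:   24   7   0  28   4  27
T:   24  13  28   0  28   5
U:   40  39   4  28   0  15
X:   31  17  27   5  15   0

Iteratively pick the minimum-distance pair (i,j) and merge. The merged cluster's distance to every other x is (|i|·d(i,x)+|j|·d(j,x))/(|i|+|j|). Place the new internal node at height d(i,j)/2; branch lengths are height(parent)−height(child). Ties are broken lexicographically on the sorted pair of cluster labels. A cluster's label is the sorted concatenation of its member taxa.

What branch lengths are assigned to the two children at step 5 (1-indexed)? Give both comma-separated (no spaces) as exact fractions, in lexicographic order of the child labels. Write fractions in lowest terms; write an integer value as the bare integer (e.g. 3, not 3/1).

19/8,11

iteration 1: select F,G (d=2); attach at lengths (1, 1); label the merged cluster FG
  updated: d(FG,I)=31/2, d(FG,T)=37/2, d(FG,U)=79/2, d(FG,X)=24
iteration 2: select I,U (d=4); attach at lengths (2, 2); label the merged cluster IU
  updated: d(FG,IU)=55/2, d(IU,T)=28, d(IU,X)=21
iteration 3: select T,X (d=5); attach at lengths (5/2, 5/2); label the merged cluster TX
  updated: d(FG,TX)=85/4, d(IU,TX)=49/2
iteration 4: select FG,TX (d=85/4); attach at lengths (77/8, 65/8); label the merged cluster FGTX
  updated: d(FGTX,IU)=26
iteration 5: select FGTX,IU (d=26); attach at lengths (19/8, 11); label the merged cluster FGITUX
final tree: (((F:1,G:1):77/8,(T:5/2,X:5/2):65/8):19/8,(I:2,U:2):11)
total length: 337/8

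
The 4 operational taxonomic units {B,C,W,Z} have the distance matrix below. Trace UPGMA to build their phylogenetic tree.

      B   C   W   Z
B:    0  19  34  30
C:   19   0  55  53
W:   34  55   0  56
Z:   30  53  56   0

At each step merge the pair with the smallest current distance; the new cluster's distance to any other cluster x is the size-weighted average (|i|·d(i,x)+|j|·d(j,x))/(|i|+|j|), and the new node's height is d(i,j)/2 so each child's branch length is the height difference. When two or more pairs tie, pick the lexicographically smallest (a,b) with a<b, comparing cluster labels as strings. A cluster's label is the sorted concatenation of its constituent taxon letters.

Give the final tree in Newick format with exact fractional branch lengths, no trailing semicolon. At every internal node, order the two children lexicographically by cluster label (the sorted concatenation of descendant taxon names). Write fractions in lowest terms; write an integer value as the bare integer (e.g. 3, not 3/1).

1. join B+C (d=19) ⇒ BC; edges |B|=19/2, |C|=19/2
  updated: d(BC,W)=89/2, d(BC,Z)=83/2
2. join BC+Z (d=83/2) ⇒ BCZ; edges |BC|=45/4, |Z|=83/4
  updated: d(BCZ,W)=145/3
3. join BCZ+W (d=145/3) ⇒ BCWZ; edges |BCZ|=41/12, |W|=145/6
final tree: (((B:19/2,C:19/2):45/4,Z:83/4):41/12,W:145/6)
total length: 943/12

(((B:19/2,C:19/2):45/4,Z:83/4):41/12,W:145/6)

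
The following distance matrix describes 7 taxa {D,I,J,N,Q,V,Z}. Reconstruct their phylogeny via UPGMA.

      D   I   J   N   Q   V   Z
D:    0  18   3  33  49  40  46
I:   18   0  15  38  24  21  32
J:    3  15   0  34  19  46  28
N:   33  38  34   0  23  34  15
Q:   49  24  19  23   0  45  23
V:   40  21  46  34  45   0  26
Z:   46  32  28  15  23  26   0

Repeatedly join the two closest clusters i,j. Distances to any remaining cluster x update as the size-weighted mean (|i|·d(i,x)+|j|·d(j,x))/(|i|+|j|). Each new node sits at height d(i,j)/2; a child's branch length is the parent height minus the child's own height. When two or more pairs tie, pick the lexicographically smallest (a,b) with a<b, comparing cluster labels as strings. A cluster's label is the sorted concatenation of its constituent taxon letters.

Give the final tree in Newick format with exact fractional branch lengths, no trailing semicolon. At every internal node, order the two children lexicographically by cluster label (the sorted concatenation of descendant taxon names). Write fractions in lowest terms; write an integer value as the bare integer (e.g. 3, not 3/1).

((((D:3/2,J:3/2):27/4,I:33/4):103/12,((N:15/2,Z:15/2):4,Q:23/2):16/3):5/6,V:53/3)

1. join D+J (d=3) ⇒ DJ; edges |D|=3/2, |J|=3/2
  updated: d(DJ,I)=33/2, d(DJ,N)=67/2, d(DJ,Q)=34, d(DJ,V)=43, d(DJ,Z)=37
2. join N+Z (d=15) ⇒ NZ; edges |N|=15/2, |Z|=15/2
  updated: d(DJ,NZ)=141/4, d(I,NZ)=35, d(NZ,Q)=23, d(NZ,V)=30
3. join DJ+I (d=33/2) ⇒ DIJ; edges |DJ|=27/4, |I|=33/4
  updated: d(DIJ,NZ)=211/6, d(DIJ,Q)=92/3, d(DIJ,V)=107/3
4. join NZ+Q (d=23) ⇒ NQZ; edges |NZ|=4, |Q|=23/2
  updated: d(DIJ,NQZ)=101/3, d(NQZ,V)=35
5. join DIJ+NQZ (d=101/3) ⇒ DIJNQZ; edges |DIJ|=103/12, |NQZ|=16/3
  updated: d(DIJNQZ,V)=106/3
6. join DIJNQZ+V (d=106/3) ⇒ DIJNQVZ; edges |DIJNQZ|=5/6, |V|=53/3
final tree: ((((D:3/2,J:3/2):27/4,I:33/4):103/12,((N:15/2,Z:15/2):4,Q:23/2):16/3):5/6,V:53/3)
total length: 971/12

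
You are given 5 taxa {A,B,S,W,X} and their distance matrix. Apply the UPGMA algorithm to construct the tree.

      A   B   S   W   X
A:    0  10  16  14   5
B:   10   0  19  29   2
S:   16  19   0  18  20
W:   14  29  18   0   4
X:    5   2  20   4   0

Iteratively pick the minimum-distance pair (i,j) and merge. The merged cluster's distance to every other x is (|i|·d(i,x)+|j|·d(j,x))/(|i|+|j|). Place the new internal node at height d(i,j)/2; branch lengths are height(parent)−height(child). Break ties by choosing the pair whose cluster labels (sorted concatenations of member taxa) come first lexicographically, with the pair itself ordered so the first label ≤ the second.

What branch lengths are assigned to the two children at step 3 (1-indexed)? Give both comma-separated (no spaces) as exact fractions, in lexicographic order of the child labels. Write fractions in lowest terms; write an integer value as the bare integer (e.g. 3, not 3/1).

49/12,47/6

1. join B+X (d=2) ⇒ BX; edges |B|=1, |X|=1
  updated: d(A,BX)=15/2, d(BX,S)=39/2, d(BX,W)=33/2
2. join A+BX (d=15/2) ⇒ ABX; edges |A|=15/4, |BX|=11/4
  updated: d(ABX,S)=55/3, d(ABX,W)=47/3
3. join ABX+W (d=47/3) ⇒ ABWX; edges |ABX|=49/12, |W|=47/6
  updated: d(ABWX,S)=73/4
4. join ABWX+S (d=73/4) ⇒ ABSWX; edges |ABWX|=31/24, |S|=73/8
final tree: (((A:15/4,(B:1,X:1):11/4):49/12,W:47/6):31/24,S:73/8)
total length: 185/6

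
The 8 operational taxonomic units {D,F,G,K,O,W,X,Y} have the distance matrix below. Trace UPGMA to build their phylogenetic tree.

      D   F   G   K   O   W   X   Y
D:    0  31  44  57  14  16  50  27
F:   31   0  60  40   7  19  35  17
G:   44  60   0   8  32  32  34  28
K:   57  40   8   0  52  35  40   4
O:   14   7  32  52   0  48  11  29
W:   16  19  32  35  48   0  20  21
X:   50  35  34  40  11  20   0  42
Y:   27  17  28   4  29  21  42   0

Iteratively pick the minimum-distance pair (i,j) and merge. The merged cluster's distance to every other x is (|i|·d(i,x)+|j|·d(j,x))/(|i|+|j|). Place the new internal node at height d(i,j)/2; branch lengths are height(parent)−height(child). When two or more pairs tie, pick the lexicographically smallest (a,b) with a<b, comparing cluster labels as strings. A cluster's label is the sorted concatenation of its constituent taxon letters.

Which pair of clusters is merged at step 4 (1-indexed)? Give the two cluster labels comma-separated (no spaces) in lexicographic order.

G,KY

1. join K+Y (d=4) ⇒ KY; edges |K|=2, |Y|=2
  updated: d(D,KY)=42, d(F,KY)=57/2, d(G,KY)=18, d(KY,O)=81/2, d(KY,W)=28, d(KY,X)=41
2. join F+O (d=7) ⇒ FO; edges |F|=7/2, |O|=7/2
  updated: d(D,FO)=45/2, d(FO,G)=46, d(FO,KY)=69/2, d(FO,W)=67/2, d(FO,X)=23
3. join D+W (d=16) ⇒ DW; edges |D|=8, |W|=8
  updated: d(DW,FO)=28, d(DW,G)=38, d(DW,KY)=35, d(DW,X)=35
4. join G+KY (d=18) ⇒ GKY; edges |G|=9, |KY|=7
  updated: d(DW,GKY)=36, d(FO,GKY)=115/3, d(GKY,X)=116/3
5. join FO+X (d=23) ⇒ FOX; edges |FO|=8, |X|=23/2
  updated: d(DW,FOX)=91/3, d(FOX,GKY)=346/9
6. join DW+FOX (d=91/3) ⇒ DFOWX; edges |DW|=43/6, |FOX|=11/3
  updated: d(DFOWX,GKY)=562/15
7. join DFOWX+GKY (d=562/15) ⇒ DFGKOWXY; edges |DFOWX|=107/30, |GKY|=146/15
final tree: (((D:8,W:8):43/6,((F:7/2,O:7/2):8,X:23/2):11/3):107/30,(G:9,(K:2,Y:2):7):146/15)
total length: 2599/30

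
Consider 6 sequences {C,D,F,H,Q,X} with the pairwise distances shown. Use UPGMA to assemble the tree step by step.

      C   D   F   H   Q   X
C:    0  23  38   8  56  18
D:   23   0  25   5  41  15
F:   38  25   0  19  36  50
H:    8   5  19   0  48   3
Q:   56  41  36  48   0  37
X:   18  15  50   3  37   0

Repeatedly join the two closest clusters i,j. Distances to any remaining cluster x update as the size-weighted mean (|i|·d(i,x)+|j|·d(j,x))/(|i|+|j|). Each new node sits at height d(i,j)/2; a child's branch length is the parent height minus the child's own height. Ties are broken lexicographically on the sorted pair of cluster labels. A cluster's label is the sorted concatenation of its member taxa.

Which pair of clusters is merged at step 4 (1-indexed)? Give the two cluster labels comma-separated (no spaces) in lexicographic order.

iteration 1: select H,X (d=3); attach at lengths (3/2, 3/2); label the merged cluster HX
  updated: d(C,HX)=13, d(D,HX)=10, d(F,HX)=69/2, d(HX,Q)=85/2
iteration 2: select D,HX (d=10); attach at lengths (5, 7/2); label the merged cluster DHX
  updated: d(C,DHX)=49/3, d(DHX,F)=94/3, d(DHX,Q)=42
iteration 3: select C,DHX (d=49/3); attach at lengths (49/6, 19/6); label the merged cluster CDHX
  updated: d(CDHX,F)=33, d(CDHX,Q)=91/2
iteration 4: select CDHX,F (d=33); attach at lengths (25/3, 33/2); label the merged cluster CDFHX
  updated: d(CDFHX,Q)=218/5
iteration 5: select CDFHX,Q (d=218/5); attach at lengths (53/10, 109/5); label the merged cluster CDFHQX
final tree: (((C:49/6,(D:5,(H:3/2,X:3/2):7/2):19/6):25/3,F:33/2):53/10,Q:109/5)
total length: 2243/30

CDHX,F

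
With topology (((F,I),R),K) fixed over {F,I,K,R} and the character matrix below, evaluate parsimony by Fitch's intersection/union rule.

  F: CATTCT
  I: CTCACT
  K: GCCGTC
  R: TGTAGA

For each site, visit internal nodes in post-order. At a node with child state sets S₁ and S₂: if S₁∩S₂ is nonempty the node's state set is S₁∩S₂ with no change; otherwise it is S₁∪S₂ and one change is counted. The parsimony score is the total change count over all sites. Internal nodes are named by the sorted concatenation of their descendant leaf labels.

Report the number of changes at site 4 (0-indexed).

2

FI@0: {C} ∩ {C} = {C} (intersection, +0)
FIR@0: {C} ∪ {T} = {C,T} (union, +1)
FIKR@0: {C,T} ∪ {G} = {C,G,T} (union, +1)
FI@1: {A} ∪ {T} = {A,T} (union, +1)
FIR@1: {A,T} ∪ {G} = {A,G,T} (union, +1)
FIKR@1: {A,G,T} ∪ {C} = {A,C,G,T} (union, +1)
FI@2: {T} ∪ {C} = {C,T} (union, +1)
FIR@2: {C,T} ∩ {T} = {T} (intersection, +0)
FIKR@2: {T} ∪ {C} = {C,T} (union, +1)
FI@3: {T} ∪ {A} = {A,T} (union, +1)
FIR@3: {A,T} ∩ {A} = {A} (intersection, +0)
FIKR@3: {A} ∪ {G} = {A,G} (union, +1)
FI@4: {C} ∩ {C} = {C} (intersection, +0)
FIR@4: {C} ∪ {G} = {C,G} (union, +1)
FIKR@4: {C,G} ∪ {T} = {C,G,T} (union, +1)
FI@5: {T} ∩ {T} = {T} (intersection, +0)
FIR@5: {T} ∪ {A} = {A,T} (union, +1)
FIKR@5: {A,T} ∪ {C} = {A,C,T} (union, +1)
per-site changes: [2, 3, 2, 2, 2, 2]; total = 13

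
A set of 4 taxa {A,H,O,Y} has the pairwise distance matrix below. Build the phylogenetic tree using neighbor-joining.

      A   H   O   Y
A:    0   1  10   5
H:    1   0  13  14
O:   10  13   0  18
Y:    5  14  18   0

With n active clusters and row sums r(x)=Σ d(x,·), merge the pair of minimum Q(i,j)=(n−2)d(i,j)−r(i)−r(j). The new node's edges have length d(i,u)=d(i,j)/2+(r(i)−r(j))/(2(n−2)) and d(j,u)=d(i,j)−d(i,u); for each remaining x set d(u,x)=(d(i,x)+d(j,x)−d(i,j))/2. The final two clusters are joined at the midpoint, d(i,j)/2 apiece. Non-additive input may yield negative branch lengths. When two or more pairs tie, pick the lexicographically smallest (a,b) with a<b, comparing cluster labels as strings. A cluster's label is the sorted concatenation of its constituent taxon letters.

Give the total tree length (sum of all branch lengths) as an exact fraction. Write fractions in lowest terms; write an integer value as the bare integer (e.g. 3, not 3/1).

79/4

1. join A+Y (d=5, Q=-43) ⇒ AY; edges |A|=-11/4, |Y|=31/4
  updated: d(AY,H)=5, d(AY,O)=23/2
2. join AY+H (d=5, Q=-59/2) ⇒ AHY; edges |AY|=7/4, |H|=13/4
  updated: d(AHY,O)=39/4
3. join AHY+O (d=39/4) ⇒ AHOY; edges |AHY|=39/8, |O|=39/8
final tree: (((A:-11/4,Y:31/4):7/4,H:13/4):39/8,O:39/8)
total length: 79/4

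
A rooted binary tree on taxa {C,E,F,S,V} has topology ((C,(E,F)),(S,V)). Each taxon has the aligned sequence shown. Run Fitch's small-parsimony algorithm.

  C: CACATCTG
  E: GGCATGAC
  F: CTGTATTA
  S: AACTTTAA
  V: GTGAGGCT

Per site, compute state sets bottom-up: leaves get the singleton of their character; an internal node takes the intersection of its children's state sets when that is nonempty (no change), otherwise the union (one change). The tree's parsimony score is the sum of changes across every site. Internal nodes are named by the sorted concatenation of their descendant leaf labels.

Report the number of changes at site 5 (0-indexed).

3

[col 0] EF: children E:{G}, F:{C} ∪→ {C,G}; cost 1
[col 0] CEF: children C:{C}, EF:{C,G} ∩→ {C}; cost 0
[col 0] SV: children S:{A}, V:{G} ∪→ {A,G}; cost 1
[col 0] CEFSV: children CEF:{C}, SV:{A,G} ∪→ {A,C,G}; cost 1
[col 1] EF: children E:{G}, F:{T} ∪→ {G,T}; cost 1
[col 1] CEF: children C:{A}, EF:{G,T} ∪→ {A,G,T}; cost 1
[col 1] SV: children S:{A}, V:{T} ∪→ {A,T}; cost 1
[col 1] CEFSV: children CEF:{A,G,T}, SV:{A,T} ∩→ {A,T}; cost 0
[col 2] EF: children E:{C}, F:{G} ∪→ {C,G}; cost 1
[col 2] CEF: children C:{C}, EF:{C,G} ∩→ {C}; cost 0
[col 2] SV: children S:{C}, V:{G} ∪→ {C,G}; cost 1
[col 2] CEFSV: children CEF:{C}, SV:{C,G} ∩→ {C}; cost 0
[col 3] EF: children E:{A}, F:{T} ∪→ {A,T}; cost 1
[col 3] CEF: children C:{A}, EF:{A,T} ∩→ {A}; cost 0
[col 3] SV: children S:{T}, V:{A} ∪→ {A,T}; cost 1
[col 3] CEFSV: children CEF:{A}, SV:{A,T} ∩→ {A}; cost 0
[col 4] EF: children E:{T}, F:{A} ∪→ {A,T}; cost 1
[col 4] CEF: children C:{T}, EF:{A,T} ∩→ {T}; cost 0
[col 4] SV: children S:{T}, V:{G} ∪→ {G,T}; cost 1
[col 4] CEFSV: children CEF:{T}, SV:{G,T} ∩→ {T}; cost 0
[col 5] EF: children E:{G}, F:{T} ∪→ {G,T}; cost 1
[col 5] CEF: children C:{C}, EF:{G,T} ∪→ {C,G,T}; cost 1
[col 5] SV: children S:{T}, V:{G} ∪→ {G,T}; cost 1
[col 5] CEFSV: children CEF:{C,G,T}, SV:{G,T} ∩→ {G,T}; cost 0
[col 6] EF: children E:{A}, F:{T} ∪→ {A,T}; cost 1
[col 6] CEF: children C:{T}, EF:{A,T} ∩→ {T}; cost 0
[col 6] SV: children S:{A}, V:{C} ∪→ {A,C}; cost 1
[col 6] CEFSV: children CEF:{T}, SV:{A,C} ∪→ {A,C,T}; cost 1
[col 7] EF: children E:{C}, F:{A} ∪→ {A,C}; cost 1
[col 7] CEF: children C:{G}, EF:{A,C} ∪→ {A,C,G}; cost 1
[col 7] SV: children S:{A}, V:{T} ∪→ {A,T}; cost 1
[col 7] CEFSV: children CEF:{A,C,G}, SV:{A,T} ∩→ {A}; cost 0
per-site changes: [3, 3, 2, 2, 2, 3, 3, 3]; total = 21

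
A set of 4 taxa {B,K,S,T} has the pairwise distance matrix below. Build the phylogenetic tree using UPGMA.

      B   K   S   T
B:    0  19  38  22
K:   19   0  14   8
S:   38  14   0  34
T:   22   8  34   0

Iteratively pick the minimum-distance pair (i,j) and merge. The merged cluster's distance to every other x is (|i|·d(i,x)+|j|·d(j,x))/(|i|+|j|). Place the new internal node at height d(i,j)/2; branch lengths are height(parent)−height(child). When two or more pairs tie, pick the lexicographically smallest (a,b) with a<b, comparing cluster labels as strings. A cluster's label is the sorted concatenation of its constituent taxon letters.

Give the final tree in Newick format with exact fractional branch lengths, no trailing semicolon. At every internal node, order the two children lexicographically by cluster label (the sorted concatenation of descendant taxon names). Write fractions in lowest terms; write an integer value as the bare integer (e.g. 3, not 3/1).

((B:41/4,(K:4,T:4):25/4):49/12,S:43/3)

iteration 1: select K,T (d=8); attach at lengths (4, 4); label the merged cluster KT
  updated: d(B,KT)=41/2, d(KT,S)=24
iteration 2: select B,KT (d=41/2); attach at lengths (41/4, 25/4); label the merged cluster BKT
  updated: d(BKT,S)=86/3
iteration 3: select BKT,S (d=86/3); attach at lengths (49/12, 43/3); label the merged cluster BKST
final tree: ((B:41/4,(K:4,T:4):25/4):49/12,S:43/3)
total length: 515/12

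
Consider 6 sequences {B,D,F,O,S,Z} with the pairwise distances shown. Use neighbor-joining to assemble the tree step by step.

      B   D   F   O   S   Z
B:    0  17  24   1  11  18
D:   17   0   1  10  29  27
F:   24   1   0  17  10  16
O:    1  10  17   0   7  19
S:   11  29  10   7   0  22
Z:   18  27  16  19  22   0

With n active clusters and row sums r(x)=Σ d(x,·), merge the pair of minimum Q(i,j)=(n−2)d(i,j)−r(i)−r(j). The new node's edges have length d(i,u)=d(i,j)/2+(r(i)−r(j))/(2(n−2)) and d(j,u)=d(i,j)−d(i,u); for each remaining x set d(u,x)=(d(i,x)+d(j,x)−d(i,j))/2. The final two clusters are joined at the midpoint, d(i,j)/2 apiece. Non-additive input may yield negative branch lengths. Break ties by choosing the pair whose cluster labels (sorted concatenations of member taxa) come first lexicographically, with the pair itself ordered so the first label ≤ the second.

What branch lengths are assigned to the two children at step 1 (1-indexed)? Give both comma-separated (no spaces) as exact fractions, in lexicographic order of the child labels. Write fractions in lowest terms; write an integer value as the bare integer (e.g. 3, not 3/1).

1. join D+F (d=1, Q=-148) ⇒ DF; edges |D|=5/2, |F|=-3/2
  updated: d(B,DF)=20, d(DF,O)=13, d(DF,S)=19, d(DF,Z)=21
2. join DF+Z (d=21, Q=-90) ⇒ DFZ; edges |DF|=28/3, |Z|=35/3
  updated: d(B,DFZ)=17/2, d(DFZ,O)=11/2, d(DFZ,S)=10
3. join B+O (d=1, Q=-32) ⇒ BO; edges |B|=9/4, |O|=-5/4
  updated: d(BO,DFZ)=13/2, d(BO,S)=17/2
4. join BO+DFZ (d=13/2, Q=-25) ⇒ BDFOZ; edges |BO|=5/2, |DFZ|=4
  updated: d(BDFOZ,S)=6
5. join BDFOZ+S (d=6) ⇒ BDFOSZ; edges |BDFOZ|=3, |S|=3
final tree: (((B:9/4,O:-5/4):5/2,((D:5/2,F:-3/2):28/3,Z:35/3):4):3,S:3)
total length: 71/2

5/2,-3/2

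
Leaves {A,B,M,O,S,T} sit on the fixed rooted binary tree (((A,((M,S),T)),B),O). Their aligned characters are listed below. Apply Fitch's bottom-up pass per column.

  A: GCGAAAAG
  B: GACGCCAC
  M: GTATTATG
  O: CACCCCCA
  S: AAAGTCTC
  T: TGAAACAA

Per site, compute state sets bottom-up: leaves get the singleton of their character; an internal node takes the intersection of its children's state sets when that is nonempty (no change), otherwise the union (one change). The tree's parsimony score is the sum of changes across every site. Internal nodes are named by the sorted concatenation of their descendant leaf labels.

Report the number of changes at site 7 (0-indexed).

MS@0: {G} ∪ {A} = {A,G} (union, +1)
MST@0: {A,G} ∪ {T} = {A,G,T} (union, +1)
AMST@0: {G} ∩ {A,G,T} = {G} (intersection, +0)
ABMST@0: {G} ∩ {G} = {G} (intersection, +0)
ABMOST@0: {G} ∪ {C} = {C,G} (union, +1)
MS@1: {T} ∪ {A} = {A,T} (union, +1)
MST@1: {A,T} ∪ {G} = {A,G,T} (union, +1)
AMST@1: {C} ∪ {A,G,T} = {A,C,G,T} (union, +1)
ABMST@1: {A,C,G,T} ∩ {A} = {A} (intersection, +0)
ABMOST@1: {A} ∩ {A} = {A} (intersection, +0)
MS@2: {A} ∩ {A} = {A} (intersection, +0)
MST@2: {A} ∩ {A} = {A} (intersection, +0)
AMST@2: {G} ∪ {A} = {A,G} (union, +1)
ABMST@2: {A,G} ∪ {C} = {A,C,G} (union, +1)
ABMOST@2: {A,C,G} ∩ {C} = {C} (intersection, +0)
MS@3: {T} ∪ {G} = {G,T} (union, +1)
MST@3: {G,T} ∪ {A} = {A,G,T} (union, +1)
AMST@3: {A} ∩ {A,G,T} = {A} (intersection, +0)
ABMST@3: {A} ∪ {G} = {A,G} (union, +1)
ABMOST@3: {A,G} ∪ {C} = {A,C,G} (union, +1)
MS@4: {T} ∩ {T} = {T} (intersection, +0)
MST@4: {T} ∪ {A} = {A,T} (union, +1)
AMST@4: {A} ∩ {A,T} = {A} (intersection, +0)
ABMST@4: {A} ∪ {C} = {A,C} (union, +1)
ABMOST@4: {A,C} ∩ {C} = {C} (intersection, +0)
MS@5: {A} ∪ {C} = {A,C} (union, +1)
MST@5: {A,C} ∩ {C} = {C} (intersection, +0)
AMST@5: {A} ∪ {C} = {A,C} (union, +1)
ABMST@5: {A,C} ∩ {C} = {C} (intersection, +0)
ABMOST@5: {C} ∩ {C} = {C} (intersection, +0)
MS@6: {T} ∩ {T} = {T} (intersection, +0)
MST@6: {T} ∪ {A} = {A,T} (union, +1)
AMST@6: {A} ∩ {A,T} = {A} (intersection, +0)
ABMST@6: {A} ∩ {A} = {A} (intersection, +0)
ABMOST@6: {A} ∪ {C} = {A,C} (union, +1)
MS@7: {G} ∪ {C} = {C,G} (union, +1)
MST@7: {C,G} ∪ {A} = {A,C,G} (union, +1)
AMST@7: {G} ∩ {A,C,G} = {G} (intersection, +0)
ABMST@7: {G} ∪ {C} = {C,G} (union, +1)
ABMOST@7: {C,G} ∪ {A} = {A,C,G} (union, +1)
per-site changes: [3, 3, 2, 4, 2, 2, 2, 4]; total = 22

4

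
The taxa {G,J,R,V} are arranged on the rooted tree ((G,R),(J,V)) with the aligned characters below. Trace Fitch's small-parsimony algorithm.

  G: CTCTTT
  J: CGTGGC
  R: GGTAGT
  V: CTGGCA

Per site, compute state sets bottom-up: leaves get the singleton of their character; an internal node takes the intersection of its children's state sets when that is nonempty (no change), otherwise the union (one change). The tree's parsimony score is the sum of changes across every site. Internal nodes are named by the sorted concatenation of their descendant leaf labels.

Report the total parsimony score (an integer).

11

GR@0: {C} ∪ {G} = {C,G} (union, +1)
JV@0: {C} ∩ {C} = {C} (intersection, +0)
GJRV@0: {C,G} ∩ {C} = {C} (intersection, +0)
GR@1: {T} ∪ {G} = {G,T} (union, +1)
JV@1: {G} ∪ {T} = {G,T} (union, +1)
GJRV@1: {G,T} ∩ {G,T} = {G,T} (intersection, +0)
GR@2: {C} ∪ {T} = {C,T} (union, +1)
JV@2: {T} ∪ {G} = {G,T} (union, +1)
GJRV@2: {C,T} ∩ {G,T} = {T} (intersection, +0)
GR@3: {T} ∪ {A} = {A,T} (union, +1)
JV@3: {G} ∩ {G} = {G} (intersection, +0)
GJRV@3: {A,T} ∪ {G} = {A,G,T} (union, +1)
GR@4: {T} ∪ {G} = {G,T} (union, +1)
JV@4: {G} ∪ {C} = {C,G} (union, +1)
GJRV@4: {G,T} ∩ {C,G} = {G} (intersection, +0)
GR@5: {T} ∩ {T} = {T} (intersection, +0)
JV@5: {C} ∪ {A} = {A,C} (union, +1)
GJRV@5: {T} ∪ {A,C} = {A,C,T} (union, +1)
per-site changes: [1, 2, 2, 2, 2, 2]; total = 11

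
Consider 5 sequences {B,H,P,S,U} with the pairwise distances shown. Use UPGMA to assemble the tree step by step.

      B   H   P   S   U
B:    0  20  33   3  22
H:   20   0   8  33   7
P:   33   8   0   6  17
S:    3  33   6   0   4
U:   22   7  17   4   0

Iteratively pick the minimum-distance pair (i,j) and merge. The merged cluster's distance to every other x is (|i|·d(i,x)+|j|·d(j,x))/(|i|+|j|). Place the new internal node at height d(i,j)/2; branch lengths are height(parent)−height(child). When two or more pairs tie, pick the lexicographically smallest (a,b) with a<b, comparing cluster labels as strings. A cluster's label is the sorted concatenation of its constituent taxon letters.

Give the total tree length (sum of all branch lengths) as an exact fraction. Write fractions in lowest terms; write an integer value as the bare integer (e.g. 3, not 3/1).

371/12

iteration 1: select B,S (d=3); attach at lengths (3/2, 3/2); label the merged cluster BS
  updated: d(BS,H)=53/2, d(BS,P)=39/2, d(BS,U)=13
iteration 2: select H,U (d=7); attach at lengths (7/2, 7/2); label the merged cluster HU
  updated: d(BS,HU)=79/4, d(HU,P)=25/2
iteration 3: select HU,P (d=25/2); attach at lengths (11/4, 25/4); label the merged cluster HPU
  updated: d(BS,HPU)=59/3
iteration 4: select BS,HPU (d=59/3); attach at lengths (25/3, 43/12); label the merged cluster BHPSU
final tree: ((B:3/2,S:3/2):25/3,((H:7/2,U:7/2):11/4,P:25/4):43/12)
total length: 371/12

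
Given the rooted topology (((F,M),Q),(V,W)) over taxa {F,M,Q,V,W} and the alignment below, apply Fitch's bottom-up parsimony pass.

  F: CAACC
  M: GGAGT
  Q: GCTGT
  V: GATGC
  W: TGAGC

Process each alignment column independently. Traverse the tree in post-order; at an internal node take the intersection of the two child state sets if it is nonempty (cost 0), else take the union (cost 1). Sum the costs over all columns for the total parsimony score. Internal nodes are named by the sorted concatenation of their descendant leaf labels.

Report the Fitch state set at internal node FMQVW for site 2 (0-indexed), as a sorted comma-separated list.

site 0, node FM: F={C} ∪ M={G} → {C,G} (+1)
site 0, node FMQ: FM={C,G} ∩ Q={G} → {G} (+0)
site 0, node VW: V={G} ∪ W={T} → {G,T} (+1)
site 0, node FMQVW: FMQ={G} ∩ VW={G,T} → {G} (+0)
site 1, node FM: F={A} ∪ M={G} → {A,G} (+1)
site 1, node FMQ: FM={A,G} ∪ Q={C} → {A,C,G} (+1)
site 1, node VW: V={A} ∪ W={G} → {A,G} (+1)
site 1, node FMQVW: FMQ={A,C,G} ∩ VW={A,G} → {A,G} (+0)
site 2, node FM: F={A} ∩ M={A} → {A} (+0)
site 2, node FMQ: FM={A} ∪ Q={T} → {A,T} (+1)
site 2, node VW: V={T} ∪ W={A} → {A,T} (+1)
site 2, node FMQVW: FMQ={A,T} ∩ VW={A,T} → {A,T} (+0)
site 3, node FM: F={C} ∪ M={G} → {C,G} (+1)
site 3, node FMQ: FM={C,G} ∩ Q={G} → {G} (+0)
site 3, node VW: V={G} ∩ W={G} → {G} (+0)
site 3, node FMQVW: FMQ={G} ∩ VW={G} → {G} (+0)
site 4, node FM: F={C} ∪ M={T} → {C,T} (+1)
site 4, node FMQ: FM={C,T} ∩ Q={T} → {T} (+0)
site 4, node VW: V={C} ∩ W={C} → {C} (+0)
site 4, node FMQVW: FMQ={T} ∪ VW={C} → {C,T} (+1)
per-site changes: [2, 3, 2, 1, 2]; total = 10

A,T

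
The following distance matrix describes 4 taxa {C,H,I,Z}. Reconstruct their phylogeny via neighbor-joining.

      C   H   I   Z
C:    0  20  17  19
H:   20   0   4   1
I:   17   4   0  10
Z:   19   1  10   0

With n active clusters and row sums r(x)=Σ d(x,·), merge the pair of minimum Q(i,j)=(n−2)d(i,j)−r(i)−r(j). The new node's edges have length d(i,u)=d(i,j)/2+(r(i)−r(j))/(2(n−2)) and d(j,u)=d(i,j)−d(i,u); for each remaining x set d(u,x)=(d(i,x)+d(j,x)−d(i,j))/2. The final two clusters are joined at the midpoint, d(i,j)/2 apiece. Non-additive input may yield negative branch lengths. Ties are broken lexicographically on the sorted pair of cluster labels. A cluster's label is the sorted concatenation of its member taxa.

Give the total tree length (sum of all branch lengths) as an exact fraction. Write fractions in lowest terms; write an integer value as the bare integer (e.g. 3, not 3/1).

iteration 1: select C,I (d=17, Q=-53); attach at lengths (59/4, 9/4); label the merged cluster CI
  updated: d(CI,H)=7/2, d(CI,Z)=6
iteration 2: select CI,H (d=7/2, Q=-21/2); attach at lengths (17/4, -3/4); label the merged cluster CHI
  updated: d(CHI,Z)=7/4
iteration 3: select CHI,Z (d=7/4); attach at lengths (7/8, 7/8); label the merged cluster CHIZ
final tree: (((C:59/4,I:9/4):17/4,H:-3/4):7/8,Z:7/8)
total length: 89/4

89/4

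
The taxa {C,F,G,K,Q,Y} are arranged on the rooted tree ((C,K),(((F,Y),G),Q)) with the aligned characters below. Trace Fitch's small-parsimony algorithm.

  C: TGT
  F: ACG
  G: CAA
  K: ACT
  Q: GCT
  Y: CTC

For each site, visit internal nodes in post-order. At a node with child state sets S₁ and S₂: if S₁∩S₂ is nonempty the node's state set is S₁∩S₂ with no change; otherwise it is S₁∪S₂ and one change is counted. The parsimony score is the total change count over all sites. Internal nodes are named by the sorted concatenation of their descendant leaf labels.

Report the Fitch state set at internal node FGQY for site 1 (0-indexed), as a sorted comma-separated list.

CK@0: {T} ∪ {A} = {A,T} (union, +1)
FY@0: {A} ∪ {C} = {A,C} (union, +1)
FGY@0: {A,C} ∩ {C} = {C} (intersection, +0)
FGQY@0: {C} ∪ {G} = {C,G} (union, +1)
CFGKQY@0: {A,T} ∪ {C,G} = {A,C,G,T} (union, +1)
CK@1: {G} ∪ {C} = {C,G} (union, +1)
FY@1: {C} ∪ {T} = {C,T} (union, +1)
FGY@1: {C,T} ∪ {A} = {A,C,T} (union, +1)
FGQY@1: {A,C,T} ∩ {C} = {C} (intersection, +0)
CFGKQY@1: {C,G} ∩ {C} = {C} (intersection, +0)
CK@2: {T} ∩ {T} = {T} (intersection, +0)
FY@2: {G} ∪ {C} = {C,G} (union, +1)
FGY@2: {C,G} ∪ {A} = {A,C,G} (union, +1)
FGQY@2: {A,C,G} ∪ {T} = {A,C,G,T} (union, +1)
CFGKQY@2: {T} ∩ {A,C,G,T} = {T} (intersection, +0)
per-site changes: [4, 3, 3]; total = 10

C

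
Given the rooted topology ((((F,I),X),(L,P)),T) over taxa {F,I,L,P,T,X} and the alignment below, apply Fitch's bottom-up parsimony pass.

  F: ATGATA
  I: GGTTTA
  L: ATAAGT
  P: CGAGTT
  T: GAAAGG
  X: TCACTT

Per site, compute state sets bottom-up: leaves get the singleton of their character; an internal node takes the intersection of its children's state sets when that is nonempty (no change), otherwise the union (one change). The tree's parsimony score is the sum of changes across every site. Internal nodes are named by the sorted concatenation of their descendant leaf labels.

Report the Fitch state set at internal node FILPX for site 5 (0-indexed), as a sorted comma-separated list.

FI@0: {A} ∪ {G} = {A,G} (union, +1)
FIX@0: {A,G} ∪ {T} = {A,G,T} (union, +1)
LP@0: {A} ∪ {C} = {A,C} (union, +1)
FILPX@0: {A,G,T} ∩ {A,C} = {A} (intersection, +0)
FILPTX@0: {A} ∪ {G} = {A,G} (union, +1)
FI@1: {T} ∪ {G} = {G,T} (union, +1)
FIX@1: {G,T} ∪ {C} = {C,G,T} (union, +1)
LP@1: {T} ∪ {G} = {G,T} (union, +1)
FILPX@1: {C,G,T} ∩ {G,T} = {G,T} (intersection, +0)
FILPTX@1: {G,T} ∪ {A} = {A,G,T} (union, +1)
FI@2: {G} ∪ {T} = {G,T} (union, +1)
FIX@2: {G,T} ∪ {A} = {A,G,T} (union, +1)
LP@2: {A} ∩ {A} = {A} (intersection, +0)
FILPX@2: {A,G,T} ∩ {A} = {A} (intersection, +0)
FILPTX@2: {A} ∩ {A} = {A} (intersection, +0)
FI@3: {A} ∪ {T} = {A,T} (union, +1)
FIX@3: {A,T} ∪ {C} = {A,C,T} (union, +1)
LP@3: {A} ∪ {G} = {A,G} (union, +1)
FILPX@3: {A,C,T} ∩ {A,G} = {A} (intersection, +0)
FILPTX@3: {A} ∩ {A} = {A} (intersection, +0)
FI@4: {T} ∩ {T} = {T} (intersection, +0)
FIX@4: {T} ∩ {T} = {T} (intersection, +0)
LP@4: {G} ∪ {T} = {G,T} (union, +1)
FILPX@4: {T} ∩ {G,T} = {T} (intersection, +0)
FILPTX@4: {T} ∪ {G} = {G,T} (union, +1)
FI@5: {A} ∩ {A} = {A} (intersection, +0)
FIX@5: {A} ∪ {T} = {A,T} (union, +1)
LP@5: {T} ∩ {T} = {T} (intersection, +0)
FILPX@5: {A,T} ∩ {T} = {T} (intersection, +0)
FILPTX@5: {T} ∪ {G} = {G,T} (union, +1)
per-site changes: [4, 4, 2, 3, 2, 2]; total = 17

T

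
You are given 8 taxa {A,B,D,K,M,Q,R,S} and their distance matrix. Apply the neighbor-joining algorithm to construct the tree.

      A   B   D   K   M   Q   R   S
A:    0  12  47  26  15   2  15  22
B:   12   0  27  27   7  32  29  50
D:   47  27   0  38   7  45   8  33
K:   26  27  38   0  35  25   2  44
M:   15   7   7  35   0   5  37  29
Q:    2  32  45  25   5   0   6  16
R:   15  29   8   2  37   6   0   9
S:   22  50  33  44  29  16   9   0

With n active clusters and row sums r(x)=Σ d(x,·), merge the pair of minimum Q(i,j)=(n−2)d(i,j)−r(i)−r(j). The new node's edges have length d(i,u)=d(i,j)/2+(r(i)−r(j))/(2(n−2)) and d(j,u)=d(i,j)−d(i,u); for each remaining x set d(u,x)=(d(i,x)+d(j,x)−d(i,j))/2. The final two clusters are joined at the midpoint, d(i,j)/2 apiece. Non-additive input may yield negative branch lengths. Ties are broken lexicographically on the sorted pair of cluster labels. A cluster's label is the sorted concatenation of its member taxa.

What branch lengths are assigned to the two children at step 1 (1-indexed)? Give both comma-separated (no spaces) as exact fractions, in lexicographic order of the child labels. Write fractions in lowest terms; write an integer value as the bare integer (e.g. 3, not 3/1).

iteration 1: select D,M (d=7, Q=-298); attach at lengths (28/3, -7/3); label the merged cluster DM
  updated: d(A,DM)=55/2, d(B,DM)=27/2, d(DM,K)=33, d(DM,Q)=43/2, d(DM,R)=19, d(DM,S)=55/2
iteration 2: select B,DM (d=27/2, Q=-238); attach at lengths (89/10, 23/5); label the merged cluster BDM
  updated: d(A,BDM)=13, d(BDM,K)=93/4, d(BDM,Q)=20, d(BDM,R)=69/4, d(BDM,S)=32
iteration 3: select K,R (d=2, Q=-323/2); attach at lengths (79/8, -63/8); label the merged cluster KR
  updated: d(A,KR)=39/2, d(BDM,KR)=77/4, d(KR,Q)=29/2, d(KR,S)=51/2
iteration 4: select BDM,KR (d=77/4, Q=-421/4); attach at lengths (253/24, 209/24); label the merged cluster BDKMR
  updated: d(A,BDKMR)=53/8, d(BDKMR,Q)=61/8, d(BDKMR,S)=153/8
iteration 5: select A,Q (d=2, Q=-209/4); attach at lengths (9/4, -1/4); label the merged cluster AQ
  updated: d(AQ,BDKMR)=49/8, d(AQ,S)=18
iteration 6: select AQ,BDKMR (d=49/8, Q=-173/4); attach at lengths (5/2, 29/8); label the merged cluster ABDKMQR
  updated: d(ABDKMQR,S)=31/2
iteration 7: select ABDKMQR,S (d=31/2); attach at lengths (31/4, 31/4); label the merged cluster ABDKMQRS
final tree: (((A:9/4,Q:-1/4):5/2,((B:89/10,(D:28/3,M:-7/3):23/5):253/24,(K:79/8,R:-63/8):209/24):29/8):31/4,S:31/4)
total length: 523/8

28/3,-7/3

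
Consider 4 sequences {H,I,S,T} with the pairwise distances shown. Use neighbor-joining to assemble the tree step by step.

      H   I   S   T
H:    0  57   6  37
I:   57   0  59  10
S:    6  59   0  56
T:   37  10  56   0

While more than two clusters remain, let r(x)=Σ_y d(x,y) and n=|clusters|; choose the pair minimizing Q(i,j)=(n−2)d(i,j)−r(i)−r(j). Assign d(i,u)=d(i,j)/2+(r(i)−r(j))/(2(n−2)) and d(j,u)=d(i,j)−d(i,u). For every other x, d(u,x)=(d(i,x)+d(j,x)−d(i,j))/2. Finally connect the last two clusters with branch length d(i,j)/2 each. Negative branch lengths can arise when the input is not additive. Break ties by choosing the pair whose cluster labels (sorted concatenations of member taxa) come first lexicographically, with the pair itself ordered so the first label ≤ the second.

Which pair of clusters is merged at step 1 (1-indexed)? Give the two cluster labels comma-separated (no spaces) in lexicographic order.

iteration 1: select H,S (d=6, Q=-209); attach at lengths (-9/4, 33/4); label the merged cluster HS
  updated: d(HS,I)=55, d(HS,T)=87/2
iteration 2: select HS,I (d=55, Q=-217/2); attach at lengths (177/4, 43/4); label the merged cluster HIS
  updated: d(HIS,T)=-3/4
iteration 3: select HIS,T (d=-3/4); attach at lengths (-3/8, -3/8); label the merged cluster HIST
final tree: (((H:-9/4,S:33/4):177/4,I:43/4):-3/8,T:-3/8)
total length: 241/4

H,S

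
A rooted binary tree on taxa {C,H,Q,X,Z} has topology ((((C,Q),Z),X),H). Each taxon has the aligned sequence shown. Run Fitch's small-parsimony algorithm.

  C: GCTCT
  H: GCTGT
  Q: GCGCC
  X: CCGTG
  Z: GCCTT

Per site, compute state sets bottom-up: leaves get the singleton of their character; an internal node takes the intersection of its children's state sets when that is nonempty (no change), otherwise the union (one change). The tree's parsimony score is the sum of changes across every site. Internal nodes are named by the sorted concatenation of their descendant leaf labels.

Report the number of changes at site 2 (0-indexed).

3

CQ@0: {G} ∩ {G} = {G} (intersection, +0)
CQZ@0: {G} ∩ {G} = {G} (intersection, +0)
CQXZ@0: {G} ∪ {C} = {C,G} (union, +1)
CHQXZ@0: {C,G} ∩ {G} = {G} (intersection, +0)
CQ@1: {C} ∩ {C} = {C} (intersection, +0)
CQZ@1: {C} ∩ {C} = {C} (intersection, +0)
CQXZ@1: {C} ∩ {C} = {C} (intersection, +0)
CHQXZ@1: {C} ∩ {C} = {C} (intersection, +0)
CQ@2: {T} ∪ {G} = {G,T} (union, +1)
CQZ@2: {G,T} ∪ {C} = {C,G,T} (union, +1)
CQXZ@2: {C,G,T} ∩ {G} = {G} (intersection, +0)
CHQXZ@2: {G} ∪ {T} = {G,T} (union, +1)
CQ@3: {C} ∩ {C} = {C} (intersection, +0)
CQZ@3: {C} ∪ {T} = {C,T} (union, +1)
CQXZ@3: {C,T} ∩ {T} = {T} (intersection, +0)
CHQXZ@3: {T} ∪ {G} = {G,T} (union, +1)
CQ@4: {T} ∪ {C} = {C,T} (union, +1)
CQZ@4: {C,T} ∩ {T} = {T} (intersection, +0)
CQXZ@4: {T} ∪ {G} = {G,T} (union, +1)
CHQXZ@4: {G,T} ∩ {T} = {T} (intersection, +0)
per-site changes: [1, 0, 3, 2, 2]; total = 8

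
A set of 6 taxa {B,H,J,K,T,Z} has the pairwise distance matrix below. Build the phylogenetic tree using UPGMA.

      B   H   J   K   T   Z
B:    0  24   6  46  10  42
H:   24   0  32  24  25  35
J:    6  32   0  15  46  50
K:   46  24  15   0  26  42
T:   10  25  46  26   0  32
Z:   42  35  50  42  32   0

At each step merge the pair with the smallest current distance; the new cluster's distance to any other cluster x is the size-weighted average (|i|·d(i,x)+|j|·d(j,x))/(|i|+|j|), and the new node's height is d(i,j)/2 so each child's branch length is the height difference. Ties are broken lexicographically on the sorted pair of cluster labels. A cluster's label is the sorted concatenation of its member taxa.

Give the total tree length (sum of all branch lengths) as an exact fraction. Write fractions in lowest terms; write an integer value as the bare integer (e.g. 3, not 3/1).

2471/30

step 1: merge (B,J) at d=6; branch lengths B→3, J→3; new cluster BJ
  updated: d(BJ,H)=28, d(BJ,K)=61/2, d(BJ,T)=28, d(BJ,Z)=46
step 2: merge (H,K) at d=24; branch lengths H→12, K→12; new cluster HK
  updated: d(BJ,HK)=117/4, d(HK,T)=51/2, d(HK,Z)=77/2
step 3: merge (HK,T) at d=51/2; branch lengths HK→3/4, T→51/4; new cluster HKT
  updated: d(BJ,HKT)=173/6, d(HKT,Z)=109/3
step 4: merge (BJ,HKT) at d=173/6; branch lengths BJ→137/12, HKT→5/3; new cluster BHJKT
  updated: d(BHJKT,Z)=201/5
step 5: merge (BHJKT,Z) at d=201/5; branch lengths BHJKT→341/60, Z→201/10; new cluster BHJKTZ
final tree: (((B:3,J:3):137/12,((H:12,K:12):3/4,T:51/4):5/3):341/60,Z:201/10)
total length: 2471/30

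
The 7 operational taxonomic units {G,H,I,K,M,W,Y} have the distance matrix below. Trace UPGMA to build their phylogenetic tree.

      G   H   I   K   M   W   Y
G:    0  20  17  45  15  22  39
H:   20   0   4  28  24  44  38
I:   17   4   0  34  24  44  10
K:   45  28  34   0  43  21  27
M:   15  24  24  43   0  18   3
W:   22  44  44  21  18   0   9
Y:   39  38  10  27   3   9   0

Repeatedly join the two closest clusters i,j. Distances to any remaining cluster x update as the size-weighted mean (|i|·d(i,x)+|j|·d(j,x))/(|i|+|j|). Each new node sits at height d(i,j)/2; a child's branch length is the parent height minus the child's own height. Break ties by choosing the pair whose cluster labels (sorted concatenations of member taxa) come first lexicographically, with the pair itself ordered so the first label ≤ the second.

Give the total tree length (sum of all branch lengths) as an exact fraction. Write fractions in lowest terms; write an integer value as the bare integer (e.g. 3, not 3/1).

1205/18

step 1: merge (M,Y) at d=3; branch lengths M→3/2, Y→3/2; new cluster MY
  updated: d(G,MY)=27, d(H,MY)=31, d(I,MY)=17, d(K,MY)=35, d(MY,W)=27/2
step 2: merge (H,I) at d=4; branch lengths H→2, I→2; new cluster HI
  updated: d(G,HI)=37/2, d(HI,K)=31, d(HI,MY)=24, d(HI,W)=44
step 3: merge (MY,W) at d=27/2; branch lengths MY→21/4, W→27/4; new cluster MWY
  updated: d(G,MWY)=76/3, d(HI,MWY)=92/3, d(K,MWY)=91/3
step 4: merge (G,HI) at d=37/2; branch lengths G→37/4, HI→29/4; new cluster GHI
  updated: d(GHI,K)=107/3, d(GHI,MWY)=260/9
step 5: merge (GHI,MWY) at d=260/9; branch lengths GHI→187/36, MWY→277/36; new cluster GHIMWY
  updated: d(GHIMWY,K)=33
step 6: merge (GHIMWY,K) at d=33; branch lengths GHIMWY→37/18, K→33/2; new cluster GHIKMWY
final tree: (((G:37/4,(H:2,I:2):29/4):187/36,((M:3/2,Y:3/2):21/4,W:27/4):277/36):37/18,K:33/2)
total length: 1205/18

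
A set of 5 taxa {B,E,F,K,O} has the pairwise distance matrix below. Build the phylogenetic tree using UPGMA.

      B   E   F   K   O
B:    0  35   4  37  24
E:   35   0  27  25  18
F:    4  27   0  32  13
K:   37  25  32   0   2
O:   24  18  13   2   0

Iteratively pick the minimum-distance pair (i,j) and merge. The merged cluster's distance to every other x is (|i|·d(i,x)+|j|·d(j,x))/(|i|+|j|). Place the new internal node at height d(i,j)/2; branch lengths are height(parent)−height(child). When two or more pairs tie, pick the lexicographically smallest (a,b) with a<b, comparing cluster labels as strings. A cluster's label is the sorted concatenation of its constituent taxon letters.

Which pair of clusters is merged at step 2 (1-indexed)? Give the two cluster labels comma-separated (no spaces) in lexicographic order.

B,F

iteration 1: select K,O (d=2); attach at lengths (1, 1); label the merged cluster KO
  updated: d(B,KO)=61/2, d(E,KO)=43/2, d(F,KO)=45/2
iteration 2: select B,F (d=4); attach at lengths (2, 2); label the merged cluster BF
  updated: d(BF,E)=31, d(BF,KO)=53/2
iteration 3: select E,KO (d=43/2); attach at lengths (43/4, 39/4); label the merged cluster EKO
  updated: d(BF,EKO)=28
iteration 4: select BF,EKO (d=28); attach at lengths (12, 13/4); label the merged cluster BEFKO
final tree: ((B:2,F:2):12,(E:43/4,(K:1,O:1):39/4):13/4)
total length: 167/4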